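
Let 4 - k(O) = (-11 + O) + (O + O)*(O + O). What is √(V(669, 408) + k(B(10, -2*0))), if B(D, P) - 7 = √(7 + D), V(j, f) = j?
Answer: √(413 - 57*√17) ≈ 13.341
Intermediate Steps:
B(D, P) = 7 + √(7 + D)
k(O) = 15 - O - 4*O² (k(O) = 4 - ((-11 + O) + (O + O)*(O + O)) = 4 - ((-11 + O) + (2*O)*(2*O)) = 4 - ((-11 + O) + 4*O²) = 4 - (-11 + O + 4*O²) = 4 + (11 - O - 4*O²) = 15 - O - 4*O²)
√(V(669, 408) + k(B(10, -2*0))) = √(669 + (15 - (7 + √(7 + 10)) - 4*(7 + √(7 + 10))²)) = √(669 + (15 - (7 + √17) - 4*(7 + √17)²)) = √(669 + (15 + (-7 - √17) - 4*(7 + √17)²)) = √(669 + (8 - √17 - 4*(7 + √17)²)) = √(677 - √17 - 4*(7 + √17)²)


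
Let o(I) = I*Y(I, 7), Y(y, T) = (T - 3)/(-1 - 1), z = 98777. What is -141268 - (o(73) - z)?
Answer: -42345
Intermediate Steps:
Y(y, T) = 3/2 - T/2 (Y(y, T) = (-3 + T)/(-2) = (-3 + T)*(-½) = 3/2 - T/2)
o(I) = -2*I (o(I) = I*(3/2 - ½*7) = I*(3/2 - 7/2) = I*(-2) = -2*I)
-141268 - (o(73) - z) = -141268 - (-2*73 - 1*98777) = -141268 - (-146 - 98777) = -141268 - 1*(-98923) = -141268 + 98923 = -42345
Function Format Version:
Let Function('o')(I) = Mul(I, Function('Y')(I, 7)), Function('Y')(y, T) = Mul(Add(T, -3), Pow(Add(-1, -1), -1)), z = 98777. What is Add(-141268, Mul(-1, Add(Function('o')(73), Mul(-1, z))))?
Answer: -42345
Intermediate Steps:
Function('Y')(y, T) = Add(Rational(3, 2), Mul(Rational(-1, 2), T)) (Function('Y')(y, T) = Mul(Add(-3, T), Pow(-2, -1)) = Mul(Add(-3, T), Rational(-1, 2)) = Add(Rational(3, 2), Mul(Rational(-1, 2), T)))
Function('o')(I) = Mul(-2, I) (Function('o')(I) = Mul(I, Add(Rational(3, 2), Mul(Rational(-1, 2), 7))) = Mul(I, Add(Rational(3, 2), Rational(-7, 2))) = Mul(I, -2) = Mul(-2, I))
Add(-141268, Mul(-1, Add(Function('o')(73), Mul(-1, z)))) = Add(-141268, Mul(-1, Add(Mul(-2, 73), Mul(-1, 98777)))) = Add(-141268, Mul(-1, Add(-146, -98777))) = Add(-141268, Mul(-1, -98923)) = Add(-141268, 98923) = -42345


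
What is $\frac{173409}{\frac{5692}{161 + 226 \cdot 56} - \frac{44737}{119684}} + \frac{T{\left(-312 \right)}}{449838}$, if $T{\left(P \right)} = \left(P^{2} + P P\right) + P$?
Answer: $\frac{19943394443755500200}{8085628050627} \approx 2.4665 \cdot 10^{6}$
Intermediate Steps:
$T{\left(P \right)} = P + 2 P^{2}$ ($T{\left(P \right)} = \left(P^{2} + P^{2}\right) + P = 2 P^{2} + P = P + 2 P^{2}$)
$\frac{173409}{\frac{5692}{161 + 226 \cdot 56} - \frac{44737}{119684}} + \frac{T{\left(-312 \right)}}{449838} = \frac{173409}{\frac{5692}{161 + 226 \cdot 56} - \frac{44737}{119684}} + \frac{\left(-312\right) \left(1 + 2 \left(-312\right)\right)}{449838} = \frac{173409}{\frac{5692}{161 + 12656} - \frac{44737}{119684}} + - 312 \left(1 - 624\right) \frac{1}{449838} = \frac{173409}{\frac{5692}{12817} - \frac{44737}{119684}} + \left(-312\right) \left(-623\right) \frac{1}{449838} = \frac{173409}{5692 \cdot \frac{1}{12817} - \frac{44737}{119684}} + 194376 \cdot \frac{1}{449838} = \frac{173409}{\frac{5692}{12817} - \frac{44737}{119684}} + \frac{32396}{74973} = \frac{173409}{\frac{107847199}{1533989828}} + \frac{32396}{74973} = 173409 \cdot \frac{1533989828}{107847199} + \frac{32396}{74973} = \frac{266007642083652}{107847199} + \frac{32396}{74973} = \frac{19943394443755500200}{8085628050627}$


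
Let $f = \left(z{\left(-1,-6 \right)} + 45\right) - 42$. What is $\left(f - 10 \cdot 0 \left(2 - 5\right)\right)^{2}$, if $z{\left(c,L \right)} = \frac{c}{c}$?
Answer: $16$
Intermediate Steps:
$z{\left(c,L \right)} = 1$
$f = 4$ ($f = \left(1 + 45\right) - 42 = 46 - 42 = 4$)
$\left(f - 10 \cdot 0 \left(2 - 5\right)\right)^{2} = \left(4 - 10 \cdot 0 \left(2 - 5\right)\right)^{2} = \left(4 - 10 \cdot 0 \left(-3\right)\right)^{2} = \left(4 - 0\right)^{2} = \left(4 + 0\right)^{2} = 4^{2} = 16$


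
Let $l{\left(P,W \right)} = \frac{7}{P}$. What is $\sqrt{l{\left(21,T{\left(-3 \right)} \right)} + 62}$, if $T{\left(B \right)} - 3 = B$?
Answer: $\frac{\sqrt{561}}{3} \approx 7.8951$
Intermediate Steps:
$T{\left(B \right)} = 3 + B$
$\sqrt{l{\left(21,T{\left(-3 \right)} \right)} + 62} = \sqrt{\frac{7}{21} + 62} = \sqrt{7 \cdot \frac{1}{21} + 62} = \sqrt{\frac{1}{3} + 62} = \sqrt{\frac{187}{3}} = \frac{\sqrt{561}}{3}$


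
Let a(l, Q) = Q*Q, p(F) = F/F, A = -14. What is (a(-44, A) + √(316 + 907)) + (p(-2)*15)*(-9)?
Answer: 61 + √1223 ≈ 95.971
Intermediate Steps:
p(F) = 1
a(l, Q) = Q²
(a(-44, A) + √(316 + 907)) + (p(-2)*15)*(-9) = ((-14)² + √(316 + 907)) + (1*15)*(-9) = (196 + √1223) + 15*(-9) = (196 + √1223) - 135 = 61 + √1223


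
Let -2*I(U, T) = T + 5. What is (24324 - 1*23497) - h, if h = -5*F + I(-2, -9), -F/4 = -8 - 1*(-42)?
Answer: 145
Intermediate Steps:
F = -136 (F = -4*(-8 - 1*(-42)) = -4*(-8 + 42) = -4*34 = -136)
I(U, T) = -5/2 - T/2 (I(U, T) = -(T + 5)/2 = -(5 + T)/2 = -5/2 - T/2)
h = 682 (h = -5*(-136) + (-5/2 - ½*(-9)) = 680 + (-5/2 + 9/2) = 680 + 2 = 682)
(24324 - 1*23497) - h = (24324 - 1*23497) - 1*682 = (24324 - 23497) - 682 = 827 - 682 = 145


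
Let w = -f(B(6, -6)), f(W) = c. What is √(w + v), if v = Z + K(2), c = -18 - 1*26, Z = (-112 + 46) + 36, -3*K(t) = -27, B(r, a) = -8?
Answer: √23 ≈ 4.7958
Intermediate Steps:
K(t) = 9 (K(t) = -⅓*(-27) = 9)
Z = -30 (Z = -66 + 36 = -30)
c = -44 (c = -18 - 26 = -44)
f(W) = -44
v = -21 (v = -30 + 9 = -21)
w = 44 (w = -1*(-44) = 44)
√(w + v) = √(44 - 21) = √23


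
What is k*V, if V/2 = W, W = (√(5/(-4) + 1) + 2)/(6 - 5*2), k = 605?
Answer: -605 - 605*I/4 ≈ -605.0 - 151.25*I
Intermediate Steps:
W = -½ - I/8 (W = (√(5*(-¼) + 1) + 2)/(6 - 10) = (√(-5/4 + 1) + 2)/(-4) = (√(-¼) + 2)*(-¼) = (I/2 + 2)*(-¼) = (2 + I/2)*(-¼) = -½ - I/8 ≈ -0.5 - 0.125*I)
V = -1 - I/4 (V = 2*(-½ - I/8) = -1 - I/4 ≈ -1.0 - 0.25*I)
k*V = 605*(-1 - I/4) = -605 - 605*I/4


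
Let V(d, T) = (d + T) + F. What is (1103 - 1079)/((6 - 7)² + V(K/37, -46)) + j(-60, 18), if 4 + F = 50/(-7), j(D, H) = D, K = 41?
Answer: -430728/7127 ≈ -60.436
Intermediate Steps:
F = -78/7 (F = -4 + 50/(-7) = -4 + 50*(-⅐) = -4 - 50/7 = -78/7 ≈ -11.143)
V(d, T) = -78/7 + T + d (V(d, T) = (d + T) - 78/7 = (T + d) - 78/7 = -78/7 + T + d)
(1103 - 1079)/((6 - 7)² + V(K/37, -46)) + j(-60, 18) = (1103 - 1079)/((6 - 7)² + (-78/7 - 46 + 41/37)) - 60 = 24/((-1)² + (-78/7 - 46 + 41*(1/37))) - 60 = 24/(1 + (-78/7 - 46 + 41/37)) - 60 = 24/(1 - 14513/259) - 60 = 24/(-14254/259) - 60 = 24*(-259/14254) - 60 = -3108/7127 - 60 = -430728/7127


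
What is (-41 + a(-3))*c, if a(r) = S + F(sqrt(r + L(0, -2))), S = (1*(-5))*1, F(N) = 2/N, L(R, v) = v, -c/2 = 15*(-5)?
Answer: -6900 - 60*I*sqrt(5) ≈ -6900.0 - 134.16*I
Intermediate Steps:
c = 150 (c = -30*(-5) = -2*(-75) = 150)
S = -5 (S = -5*1 = -5)
a(r) = -5 + 2/sqrt(-2 + r) (a(r) = -5 + 2/(sqrt(r - 2)) = -5 + 2/(sqrt(-2 + r)) = -5 + 2/sqrt(-2 + r))
(-41 + a(-3))*c = (-41 + (-5 + 2/sqrt(-2 - 3)))*150 = (-41 + (-5 + 2/sqrt(-5)))*150 = (-41 + (-5 + 2*(-I*sqrt(5)/5)))*150 = (-41 + (-5 - 2*I*sqrt(5)/5))*150 = (-46 - 2*I*sqrt(5)/5)*150 = -6900 - 60*I*sqrt(5)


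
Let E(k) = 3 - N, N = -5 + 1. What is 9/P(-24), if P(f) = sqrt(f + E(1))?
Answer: -9*I*sqrt(17)/17 ≈ -2.1828*I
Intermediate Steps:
N = -4
E(k) = 7 (E(k) = 3 - 1*(-4) = 3 + 4 = 7)
P(f) = sqrt(7 + f) (P(f) = sqrt(f + 7) = sqrt(7 + f))
9/P(-24) = 9/(sqrt(7 - 24)) = 9/(sqrt(-17)) = 9/((I*sqrt(17))) = 9*(-I*sqrt(17)/17) = -9*I*sqrt(17)/17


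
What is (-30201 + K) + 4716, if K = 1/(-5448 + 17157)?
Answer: -298403864/11709 ≈ -25485.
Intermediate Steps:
K = 1/11709 ≈ 8.5404e-5
(-30201 + K) + 4716 = (-30201 + 1/11709) + 4716 = -353623508/11709 + 4716 = -298403864/11709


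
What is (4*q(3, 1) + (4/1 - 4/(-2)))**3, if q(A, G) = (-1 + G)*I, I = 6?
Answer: 216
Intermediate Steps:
q(A, G) = -6 + 6*G (q(A, G) = (-1 + G)*6 = -6 + 6*G)
(4*q(3, 1) + (4/1 - 4/(-2)))**3 = (4*(-6 + 6*1) + (4/1 - 4/(-2)))**3 = (4*(-6 + 6) + (4*1 - 4*(-1/2)))**3 = (4*0 + (4 + 2))**3 = (0 + 6)**3 = 6**3 = 216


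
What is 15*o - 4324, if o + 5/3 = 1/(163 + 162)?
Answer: -282682/65 ≈ -4349.0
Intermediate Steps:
o = -1622/975 (o = -5/3 + 1/(163 + 162) = -5/3 + 1/325 = -1622/975 ≈ -1.6636)
15*o - 4324 = 15*(-1622/975) - 4324 = -1622/65 - 4324 = -282682/65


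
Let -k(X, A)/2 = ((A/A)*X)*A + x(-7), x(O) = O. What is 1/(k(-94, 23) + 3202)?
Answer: 1/7540 ≈ 0.00013263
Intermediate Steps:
k(X, A) = 14 - 2*A*X (k(X, A) = -2*(((A/A)*X)*A - 7) = -2*((1*X)*A - 7) = -2*(X*A - 7) = -2*(A*X - 7) = -2*(-7 + A*X) = 14 - 2*A*X)
1/(k(-94, 23) + 3202) = 1/((14 - 2*23*(-94)) + 3202) = 1/((14 + 4324) + 3202) = 1/(4338 + 3202) = 1/7540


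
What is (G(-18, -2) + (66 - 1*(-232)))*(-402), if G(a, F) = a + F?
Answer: -111756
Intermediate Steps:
G(a, F) = F + a
(G(-18, -2) + (66 - 1*(-232)))*(-402) = ((-2 - 18) + (66 - 1*(-232)))*(-402) = (-20 + (66 + 232))*(-402) = (-20 + 298)*(-402) = 278*(-402) = -111756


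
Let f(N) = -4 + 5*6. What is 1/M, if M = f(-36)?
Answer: 1/26 ≈ 0.038462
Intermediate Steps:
f(N) = 26 (f(N) = -4 + 30 = 26)
M = 26
1/M = 1/26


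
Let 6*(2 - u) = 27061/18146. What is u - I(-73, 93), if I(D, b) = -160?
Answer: 17610851/108876 ≈ 161.75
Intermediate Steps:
u = 190691/108876 (u = 2 - 27061/(6*18146) = 2 - 1/6*27061/18146 = 2 - 27061/108876 = 190691/108876 ≈ 1.7515)
u - I(-73, 93) = 190691/108876 - 1*(-160) = 190691/108876 + 160 = 17610851/108876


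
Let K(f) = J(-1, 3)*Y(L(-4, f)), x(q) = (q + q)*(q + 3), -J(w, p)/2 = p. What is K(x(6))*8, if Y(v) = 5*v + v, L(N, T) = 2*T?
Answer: -62208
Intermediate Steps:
J(w, p) = -2*p
Y(v) = 6*v
x(q) = 2*q*(3 + q) (x(q) = (2*q)*(3 + q) = 2*q*(3 + q))
K(f) = -72*f (K(f) = (-2*3)*(6*(2*f)) = -72*f)
K(x(6))*8 = -144*6*(3 + 6)*8 = -144*6*9*8 = -72*108*8 = -7776*8 = -62208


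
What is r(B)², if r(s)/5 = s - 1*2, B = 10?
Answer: 1600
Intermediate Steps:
r(s) = -10 + 5*s (r(s) = 5*(s - 1*2) = 5*(s - 2) = 5*(-2 + s) = -10 + 5*s)
r(B)² = (-10 + 5*10)² = (-10 + 50)² = 40² = 1600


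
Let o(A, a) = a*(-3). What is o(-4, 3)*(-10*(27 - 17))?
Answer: 900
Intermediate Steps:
o(A, a) = -3*a
o(-4, 3)*(-10*(27 - 17)) = (-3*3)*(-10*(27 - 17)) = -(-90)*10 = -9*(-100) = 900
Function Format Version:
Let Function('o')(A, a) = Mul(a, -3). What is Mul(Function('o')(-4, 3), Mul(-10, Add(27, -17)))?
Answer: 900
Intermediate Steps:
Function('o')(A, a) = Mul(-3, a)
Mul(Function('o')(-4, 3), Mul(-10, Add(27, -17))) = Mul(Mul(-3, 3), Mul(-10, Add(27, -17))) = Mul(-9, Mul(-10, 10)) = Mul(-9, -100) = 900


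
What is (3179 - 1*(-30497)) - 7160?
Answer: 26516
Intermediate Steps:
(3179 - 1*(-30497)) - 7160 = (3179 + 30497) - 7160 = 33676 - 7160 = 26516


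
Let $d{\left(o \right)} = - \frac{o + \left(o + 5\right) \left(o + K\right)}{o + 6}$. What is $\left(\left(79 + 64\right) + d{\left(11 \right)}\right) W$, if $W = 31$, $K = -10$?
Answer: $\frac{74524}{17} \approx 4383.8$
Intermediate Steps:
$d{\left(o \right)} = - \frac{o + \left(-10 + o\right) \left(5 + o\right)}{6 + o}$ ($d{\left(o \right)} = - \frac{o + \left(o + 5\right) \left(o - 10\right)}{o + 6} = - \frac{o + \left(5 + o\right) \left(-10 + o\right)}{6 + o} = - \frac{o + \left(-10 + o\right) \left(5 + o\right)}{6 + o}$)
$\left(\left(79 + 64\right) + d{\left(11 \right)}\right) W = \left(\left(79 + 64\right) + \frac{50 - 11^{2} + 4 \cdot 11}{6 + 11}\right) 31 = \left(143 + \frac{50 - 121 + 44}{17}\right) 31 = \left(143 + \frac{1}{17} \left(-27\right)\right) 31 = \left(143 - \frac{27}{17}\right) 31 = \frac{2404}{17} \cdot 31 = \frac{74524}{17}$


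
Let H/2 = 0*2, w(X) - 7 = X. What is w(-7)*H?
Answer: 0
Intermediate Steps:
w(X) = 7 + X
H = 0 (H = 2*(0*2) = 2*0 = 0)
w(-7)*H = (7 - 7)*0 = 0*0 = 0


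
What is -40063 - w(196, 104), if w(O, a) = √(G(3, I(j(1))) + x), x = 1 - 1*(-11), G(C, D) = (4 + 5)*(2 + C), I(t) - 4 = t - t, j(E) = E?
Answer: -40063 - √57 ≈ -40071.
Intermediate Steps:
I(t) = 4 (I(t) = 4 + (t - t) = 4 + 0 = 4)
G(C, D) = 18 + 9*C (G(C, D) = 9*(2 + C) = 18 + 9*C)
x = 12 (x = 1 + 11 = 12)
w(O, a) = √57 (w(O, a) = √((18 + 9*3) + 12) = √((18 + 27) + 12) = √(45 + 12) = √57)
-40063 - w(196, 104) = -40063 - √57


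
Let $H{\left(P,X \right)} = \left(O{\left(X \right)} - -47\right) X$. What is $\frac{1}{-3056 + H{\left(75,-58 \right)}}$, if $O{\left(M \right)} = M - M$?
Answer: $- \frac{1}{5782} \approx -0.00017295$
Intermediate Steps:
$O{\left(M \right)} = 0$
$H{\left(P,X \right)} = 47 X$ ($H{\left(P,X \right)} = \left(0 - -47\right) X = \left(0 + 47\right) X = 47 X$)
$\frac{1}{-3056 + H{\left(75,-58 \right)}} = \frac{1}{-3056 + 47 \left(-58\right)} = \frac{1}{-3056 - 2726} = \frac{1}{-5782} = - \frac{1}{5782}$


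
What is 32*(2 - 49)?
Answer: -1504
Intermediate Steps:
32*(2 - 49) = 32*(-47) = -1504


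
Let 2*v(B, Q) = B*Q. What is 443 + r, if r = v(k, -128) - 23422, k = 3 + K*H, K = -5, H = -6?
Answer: -25091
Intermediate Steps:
k = 33 (k = 3 - 5*(-6) = 3 + 30 = 33)
v(B, Q) = B*Q/2 (v(B, Q) = (B*Q)/2 = B*Q/2)
r = -25534 (r = (½)*33*(-128) - 23422 = -2112 - 23422 = -25534)
443 + r = 443 - 25534 = -25091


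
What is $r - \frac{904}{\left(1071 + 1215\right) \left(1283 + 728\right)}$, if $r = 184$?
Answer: $\frac{422936980}{2298573} \approx 184.0$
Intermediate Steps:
$r - \frac{904}{\left(1071 + 1215\right) \left(1283 + 728\right)} = 184 - \frac{904}{\left(1071 + 1215\right) \left(1283 + 728\right)} = 184 - \frac{904}{2286 \cdot 2011} = 184 - \frac{904}{4597146} = 184 - \frac{452}{2298573} = \frac{422936980}{2298573}$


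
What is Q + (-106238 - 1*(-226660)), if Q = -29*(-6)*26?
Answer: 124946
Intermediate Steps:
Q = 4524 (Q = 174*26 = 4524)
Q + (-106238 - 1*(-226660)) = 4524 + (-106238 - 1*(-226660)) = 4524 + (-106238 + 226660) = 4524 + 120422 = 124946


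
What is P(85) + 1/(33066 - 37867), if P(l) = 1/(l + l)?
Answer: 4631/816170 ≈ 0.0056741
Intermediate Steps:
P(l) = 1/(2*l)
P(85) + 1/(33066 - 37867) = (1/2)/85 + 1/(33066 - 37867) = (1/2)*(1/85) + 1/(-4801) = 1/170 - 1/4801 = 4631/816170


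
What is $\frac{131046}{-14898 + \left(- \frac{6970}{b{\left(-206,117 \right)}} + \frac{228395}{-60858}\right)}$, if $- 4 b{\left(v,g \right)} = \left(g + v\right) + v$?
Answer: $- \frac{470536650612}{53845906069} \approx -8.7386$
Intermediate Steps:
$b{\left(v,g \right)} = - \frac{v}{2} - \frac{g}{4}$ ($b{\left(v,g \right)} = - \frac{\left(g + v\right) + v}{4} = - \frac{g + 2 v}{4} = - \frac{v}{2} - \frac{g}{4}$)
$\frac{131046}{-14898 + \left(- \frac{6970}{b{\left(-206,117 \right)}} + \frac{228395}{-60858}\right)} = \frac{131046}{-14898 + \left(- \frac{6970}{\left(- \frac{1}{2}\right) \left(-206\right) - \frac{117}{4}} + \frac{228395}{-60858}\right)} = \frac{131046}{-14898 + \left(- \frac{6970}{103 - \frac{117}{4}} + 228395 \left(- \frac{1}{60858}\right)\right)} = \frac{131046}{-14898 - \left(\frac{228395}{60858} + \frac{6970}{\frac{295}{4}}\right)} = \frac{131046}{-14898 - \frac{352819513}{3590622}} = \frac{131046}{- \frac{53845906069}{3590622}} = 131046 \left(- \frac{3590622}{53845906069}\right) = - \frac{470536650612}{53845906069}$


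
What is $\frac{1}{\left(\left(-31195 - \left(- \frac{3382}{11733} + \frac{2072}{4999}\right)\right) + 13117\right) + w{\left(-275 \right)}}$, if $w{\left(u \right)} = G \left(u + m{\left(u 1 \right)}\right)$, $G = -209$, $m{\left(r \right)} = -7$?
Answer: $\frac{58653267}{2396565085462} \approx 2.4474 \cdot 10^{-5}$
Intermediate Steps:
$w{\left(u \right)} = 1463 - 209 u$ ($w{\left(u \right)} = - 209 \left(u - 7\right) = - 209 \left(-7 + u\right) = 1463 - 209 u$)
$\frac{1}{\left(\left(-31195 - \left(- \frac{3382}{11733} + \frac{2072}{4999}\right)\right) + 13117\right) + w{\left(-275 \right)}} = \frac{1}{\left(\left(-31195 - \left(- \frac{3382}{11733} + \frac{2072}{4999}\right)\right) + 13117\right) + \left(1463 - -57475\right)} = \frac{1}{\left(\left(-31195 - \frac{7404158}{58653267}\right) + 13117\right) + \left(1463 + 57475\right)} = \frac{1}{\left(\left(-31195 + \left(\frac{3382}{11733} - \frac{2072}{4999}\right)\right) + 13117\right) + 58938} = \frac{1}{\left(\left(-31195 - \frac{7404158}{58653267}\right) + 13117\right) + 58938} = \frac{1}{\left(- \frac{1829696068223}{58653267} + 13117\right) + 58938} = \frac{1}{- \frac{1060341164984}{58653267} + 58938} = \frac{1}{\frac{2396565085462}{58653267}} = \frac{58653267}{2396565085462}$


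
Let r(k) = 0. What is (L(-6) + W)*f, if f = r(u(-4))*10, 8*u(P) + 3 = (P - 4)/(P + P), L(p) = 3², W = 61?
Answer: 0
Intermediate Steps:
L(p) = 9
u(P) = -3/8 + (-4 + P)/(16*P) (u(P) = -3/8 + ((P - 4)/(P + P))/8 = -3/8 + ((-4 + P)/((2*P)))/8 = -3/8 + ((-4 + P)*(1/(2*P)))/8 = -3/8 + ((-4 + P)/(2*P))/8 = -3/8 + (-4 + P)/(16*P))
f = 0 (f = 0*10 = 0)
(L(-6) + W)*f = (9 + 61)*0 = 70*0 = 0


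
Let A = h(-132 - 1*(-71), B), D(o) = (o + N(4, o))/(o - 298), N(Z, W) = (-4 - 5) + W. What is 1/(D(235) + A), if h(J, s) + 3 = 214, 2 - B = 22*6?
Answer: 63/12832 ≈ 0.0049096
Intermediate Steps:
B = -130 (B = 2 - 22*6 = 2 - 1*132 = 2 - 132 = -130)
h(J, s) = 211 (h(J, s) = -3 + 214 = 211)
N(Z, W) = -9 + W
D(o) = (-9 + 2*o)/(-298 + o) (D(o) = (o + (-9 + o))/(o - 298) = (-9 + 2*o)/(-298 + o))
A = 211
1/(D(235) + A) = 1/((-9 + 2*235)/(-298 + 235) + 211) = 1/((-9 + 470)/(-63) + 211) = 1/(-1/63*461 + 211) = 1/(-461/63 + 211) = 1/(12832/63) = 63/12832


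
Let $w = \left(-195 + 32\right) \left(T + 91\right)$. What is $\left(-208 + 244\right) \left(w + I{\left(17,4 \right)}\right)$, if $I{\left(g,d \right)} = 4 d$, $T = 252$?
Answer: $-2012148$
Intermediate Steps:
$w = -55909$ ($w = \left(-195 + 32\right) \left(252 + 91\right) = \left(-163\right) 343 = -55909$)
$\left(-208 + 244\right) \left(w + I{\left(17,4 \right)}\right) = \left(-208 + 244\right) \left(-55909 + 4 \cdot 4\right) = 36 \left(-55909 + 16\right) = 36 \left(-55893\right) = -2012148$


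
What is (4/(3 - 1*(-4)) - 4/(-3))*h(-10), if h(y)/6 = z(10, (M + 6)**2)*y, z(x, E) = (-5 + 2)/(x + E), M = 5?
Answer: 2400/917 ≈ 2.6172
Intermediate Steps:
z(x, E) = -3/(E + x)
h(y) = -18*y/131 (h(y) = 6*((-3/((5 + 6)**2 + 10))*y) = 6*((-3/(11**2 + 10))*y) = 6*((-3/(121 + 10))*y) = 6*((-3/131)*y) = 6*((-3*1/131)*y) = 6*(-3*y/131) = -18*y/131)
(4/(3 - 1*(-4)) - 4/(-3))*h(-10) = (4/(3 - 1*(-4)) - 4/(-3))*(-18/131*(-10)) = (4/(3 + 4) - 4*(-1/3))*(180/131) = (4/7 + 4/3)*(180/131) = (40/21)*(180/131) = 2400/917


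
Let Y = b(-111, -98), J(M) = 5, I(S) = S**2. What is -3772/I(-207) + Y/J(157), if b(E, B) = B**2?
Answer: 17891432/9315 ≈ 1920.7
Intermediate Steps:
Y = 9604 (Y = (-98)**2 = 9604)
-3772/I(-207) + Y/J(157) = -3772/((-207)**2) + 9604/5 = -3772/42849 + 9604*(1/5) = -3772*1/42849 + 9604/5 = -164/1863 + 9604/5 = 17891432/9315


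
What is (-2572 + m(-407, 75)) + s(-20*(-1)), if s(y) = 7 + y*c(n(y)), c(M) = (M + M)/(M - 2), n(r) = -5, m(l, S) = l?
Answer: -20604/7 ≈ -2943.4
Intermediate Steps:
c(M) = 2*M/(-2 + M) (c(M) = (2*M)/(-2 + M) = 2*M/(-2 + M))
s(y) = 7 + 10*y/7 (s(y) = 7 + y*(2*(-5)/(-2 - 5)) = 7 + y*(2*(-5)/(-7)) = 7 + y*(2*(-5)*(-1/7)) = 7 + y*(10/7) = 7 + 10*y/7)
(-2572 + m(-407, 75)) + s(-20*(-1)) = (-2572 - 407) + (7 + 10*(-20*(-1))/7) = -2979 + (7 + (10/7)*20) = -2979 + (7 + 200/7) = -2979 + 249/7 = -20604/7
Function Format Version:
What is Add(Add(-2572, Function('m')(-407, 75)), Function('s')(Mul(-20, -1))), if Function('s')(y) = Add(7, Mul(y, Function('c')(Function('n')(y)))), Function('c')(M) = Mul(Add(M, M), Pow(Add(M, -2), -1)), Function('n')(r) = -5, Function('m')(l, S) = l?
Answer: Rational(-20604, 7) ≈ -2943.4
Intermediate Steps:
Function('c')(M) = Mul(2, M, Pow(Add(-2, M), -1)) (Function('c')(M) = Mul(Mul(2, M), Pow(Add(-2, M), -1)) = Mul(2, M, Pow(Add(-2, M), -1)))
Function('s')(y) = Add(7, Mul(Rational(10, 7), y)) (Function('s')(y) = Add(7, Mul(y, Mul(2, -5, Pow(Add(-2, -5), -1)))) = Add(7, Mul(y, Mul(2, -5, Pow(-7, -1)))) = Add(7, Mul(y, Mul(2, -5, Rational(-1, 7)))) = Add(7, Mul(y, Rational(10, 7))) = Add(7, Mul(Rational(10, 7), y)))
Add(Add(-2572, Function('m')(-407, 75)), Function('s')(Mul(-20, -1))) = Add(Add(-2572, -407), Add(7, Mul(Rational(10, 7), Mul(-20, -1)))) = Add(-2979, Add(7, Mul(Rational(10, 7), 20))) = Add(-2979, Add(7, Rational(200, 7))) = Add(-2979, Rational(249, 7)) = Rational(-20604, 7)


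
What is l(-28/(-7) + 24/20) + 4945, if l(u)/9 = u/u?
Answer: 4954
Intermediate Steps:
l(u) = 9 (l(u) = 9*(u/u) = 9*1 = 9)
l(-28/(-7) + 24/20) + 4945 = 9 + 4945 = 4954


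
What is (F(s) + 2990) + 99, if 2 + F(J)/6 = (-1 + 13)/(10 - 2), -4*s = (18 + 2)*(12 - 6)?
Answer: 3086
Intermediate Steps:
s = -30 (s = -(18 + 2)*(12 - 6)/4 = -5*6 = -¼*120 = -30)
F(J) = -3 (F(J) = -12 + 6*((-1 + 13)/(10 - 2)) = -12 + 6*(12/8) = -12 + 6*(12*(⅛)) = -12 + 6*(3/2) = -12 + 9 = -3)
(F(s) + 2990) + 99 = (-3 + 2990) + 99 = 2987 + 99 = 3086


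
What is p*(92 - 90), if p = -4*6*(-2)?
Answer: 96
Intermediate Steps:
p = 48 (p = -24*(-2) = 48)
p*(92 - 90) = 48*(92 - 90) = 48*2 = 96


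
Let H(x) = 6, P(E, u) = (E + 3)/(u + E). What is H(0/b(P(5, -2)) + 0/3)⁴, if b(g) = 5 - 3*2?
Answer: 1296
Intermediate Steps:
P(E, u) = (3 + E)/(E + u)
b(g) = -1 (b(g) = 5 - 6 = -1)
H(0/b(P(5, -2)) + 0/3)⁴ = 6⁴ = 1296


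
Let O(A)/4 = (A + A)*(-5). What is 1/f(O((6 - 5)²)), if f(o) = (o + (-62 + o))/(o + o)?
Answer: 40/71 ≈ 0.56338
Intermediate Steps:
O(A) = -40*A (O(A) = 4*((A + A)*(-5)) = 4*((2*A)*(-5)) = 4*(-10*A) = -40*A)
f(o) = (-62 + 2*o)/(2*o) (f(o) = (-62 + 2*o)/((2*o)) = (-62 + 2*o)*(1/(2*o)) = (-62 + 2*o)/(2*o))
1/f(O((6 - 5)²)) = 1/((-31 - 40*(6 - 5)²)/((-40*(6 - 5)²))) = 1/((-31 - 40*1²)/((-40*1²))) = 1/((-31 - 40*1)/((-40*1))) = 1/((-31 - 40)/(-40)) = 1/(-1/40*(-71)) = 1/(71/40) = 40/71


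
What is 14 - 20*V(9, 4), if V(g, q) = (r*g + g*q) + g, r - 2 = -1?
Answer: -1066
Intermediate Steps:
r = 1 (r = 2 - 1 = 1)
V(g, q) = 2*g + g*q (V(g, q) = (1*g + g*q) + g = (g + g*q) + g = 2*g + g*q)
14 - 20*V(9, 4) = 14 - 180*(2 + 4) = 14 - 180*6 = 14 - 20*54 = 14 - 1080 = -1066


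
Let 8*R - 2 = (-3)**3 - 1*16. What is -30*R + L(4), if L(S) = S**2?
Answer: 679/4 ≈ 169.75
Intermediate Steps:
R = -41/8 (R = 1/4 + ((-3)**3 - 1*16)/8 = 1/4 + (-27 - 16)/8 = 1/4 + (1/8)*(-43) = 1/4 - 43/8 = -41/8 ≈ -5.1250)
-30*R + L(4) = -30*(-41/8) + 4**2 = 615/4 + 16 = 679/4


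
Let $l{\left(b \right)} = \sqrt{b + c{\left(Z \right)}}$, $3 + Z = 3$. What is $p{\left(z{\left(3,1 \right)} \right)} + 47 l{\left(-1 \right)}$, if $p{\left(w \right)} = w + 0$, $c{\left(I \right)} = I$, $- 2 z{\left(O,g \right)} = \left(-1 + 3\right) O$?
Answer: $-3 + 47 i \approx -3.0 + 47.0 i$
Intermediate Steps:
$Z = 0$ ($Z = -3 + 3 = 0$)
$z{\left(O,g \right)} = - O$ ($z{\left(O,g \right)} = - \frac{\left(-1 + 3\right) O}{2} = - \frac{2 O}{2} = - O$)
$l{\left(b \right)} = \sqrt{b}$ ($l{\left(b \right)} = \sqrt{b + 0} = \sqrt{b}$)
$p{\left(w \right)} = w$
$p{\left(z{\left(3,1 \right)} \right)} + 47 l{\left(-1 \right)} = \left(-1\right) 3 + 47 \sqrt{-1} = -3 + 47 i$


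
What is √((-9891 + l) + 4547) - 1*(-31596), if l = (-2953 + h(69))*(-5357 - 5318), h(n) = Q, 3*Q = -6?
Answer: 31596 + √31539281 ≈ 37212.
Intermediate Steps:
Q = -2 (Q = (⅓)*(-6) = -2)
h(n) = -2
l = 31544625 (l = (-2953 - 2)*(-5357 - 5318) = -2955*(-10675) = 31544625)
√((-9891 + l) + 4547) - 1*(-31596) = √((-9891 + 31544625) + 4547) - 1*(-31596) = √(31534734 + 4547) + 31596 = √31539281 + 31596 = 31596 + √31539281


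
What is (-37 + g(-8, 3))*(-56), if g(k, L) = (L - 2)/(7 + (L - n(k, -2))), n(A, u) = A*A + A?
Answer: 47684/23 ≈ 2073.2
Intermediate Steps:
n(A, u) = A + A² (n(A, u) = A² + A = A + A²)
g(k, L) = (-2 + L)/(7 + L - k*(1 + k)) (g(k, L) = (L - 2)/(7 + (L - k*(1 + k))) = (-2 + L)/(7 + (L - k*(1 + k))) = (-2 + L)/(7 + L - k*(1 + k)))
(-37 + g(-8, 3))*(-56) = (-37 + (-2 + 3)/(7 + 3 - 1*(-8)*(1 - 8)))*(-56) = (-37 + 1/(7 + 3 - 1*(-8)*(-7)))*(-56) = (-37 + 1/(7 + 3 - 56))*(-56) = (-37 + 1/(-46))*(-56) = (-37 - 1/46*1)*(-56) = (-37 - 1/46)*(-56) = -1703/46*(-56) = 47684/23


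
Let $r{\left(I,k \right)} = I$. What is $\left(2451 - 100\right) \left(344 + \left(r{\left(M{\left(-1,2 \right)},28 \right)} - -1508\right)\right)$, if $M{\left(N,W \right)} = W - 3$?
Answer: $4351701$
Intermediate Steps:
$M{\left(N,W \right)} = -3 + W$ ($M{\left(N,W \right)} = W - 3 = -3 + W$)
$\left(2451 - 100\right) \left(344 + \left(r{\left(M{\left(-1,2 \right)},28 \right)} - -1508\right)\right) = \left(2451 - 100\right) \left(344 + \left(\left(-3 + 2\right) - -1508\right)\right) = 2351 \left(344 + \left(-1 + 1508\right)\right) = 2351 \left(344 + 1507\right) = 2351 \cdot 1851 = 4351701$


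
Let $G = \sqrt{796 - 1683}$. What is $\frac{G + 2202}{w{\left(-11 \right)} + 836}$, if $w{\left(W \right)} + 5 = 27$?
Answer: $\frac{367}{143} + \frac{i \sqrt{887}}{858} \approx 2.5664 + 0.034712 i$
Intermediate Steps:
$w{\left(W \right)} = 22$ ($w{\left(W \right)} = -5 + 27 = 22$)
$G = i \sqrt{887}$ ($G = \sqrt{796 - 1683} = \sqrt{-887} = i \sqrt{887} \approx 29.783 i$)
$\frac{G + 2202}{w{\left(-11 \right)} + 836} = \frac{i \sqrt{887} + 2202}{22 + 836} = \frac{2202 + i \sqrt{887}}{858} = \left(2202 + i \sqrt{887}\right) \frac{1}{858} = \frac{367}{143} + \frac{i \sqrt{887}}{858}$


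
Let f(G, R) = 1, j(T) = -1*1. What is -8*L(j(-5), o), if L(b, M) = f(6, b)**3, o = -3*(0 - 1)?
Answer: -8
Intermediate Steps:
j(T) = -1
o = 3 (o = -3*(-1) = 3)
L(b, M) = 1 (L(b, M) = 1**3 = 1)
-8*L(j(-5), o) = -8*1 = -8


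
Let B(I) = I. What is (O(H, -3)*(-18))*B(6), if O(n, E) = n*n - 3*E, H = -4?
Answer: -2700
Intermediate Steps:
O(n, E) = n² - 3*E
(O(H, -3)*(-18))*B(6) = (((-4)² - 3*(-3))*(-18))*6 = ((16 + 9)*(-18))*6 = (25*(-18))*6 = -450*6 = -2700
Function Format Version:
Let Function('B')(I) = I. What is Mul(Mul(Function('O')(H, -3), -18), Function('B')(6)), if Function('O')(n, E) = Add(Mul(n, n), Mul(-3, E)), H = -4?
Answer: -2700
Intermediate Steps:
Function('O')(n, E) = Add(Pow(n, 2), Mul(-3, E))
Mul(Mul(Function('O')(H, -3), -18), Function('B')(6)) = Mul(Mul(Add(Pow(-4, 2), Mul(-3, -3)), -18), 6) = Mul(Mul(Add(16, 9), -18), 6) = Mul(Mul(25, -18), 6) = Mul(-450, 6) = -2700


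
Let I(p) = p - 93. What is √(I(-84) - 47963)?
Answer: 2*I*√12035 ≈ 219.41*I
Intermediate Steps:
I(p) = -93 + p
√(I(-84) - 47963) = √((-93 - 84) - 47963) = √(-177 - 47963) = √(-48140) = 2*I*√12035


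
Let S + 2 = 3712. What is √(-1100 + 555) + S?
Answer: 3710 + I*√545 ≈ 3710.0 + 23.345*I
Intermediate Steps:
S = 3710 (S = -2 + 3712 = 3710)
√(-1100 + 555) + S = √(-1100 + 555) + 3710 = √(-545) + 3710 = I*√545 + 3710 = 3710 + I*√545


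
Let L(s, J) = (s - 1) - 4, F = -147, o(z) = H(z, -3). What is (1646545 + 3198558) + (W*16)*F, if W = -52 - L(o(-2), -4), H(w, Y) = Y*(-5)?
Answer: 4990927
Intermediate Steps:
H(w, Y) = -5*Y
o(z) = 15 (o(z) = -5*(-3) = 15)
L(s, J) = -5 + s (L(s, J) = (-1 + s) - 4 = -5 + s)
W = -62 (W = -52 - (-5 + 15) = -52 - 1*10 = -52 - 10 = -62)
(1646545 + 3198558) + (W*16)*F = (1646545 + 3198558) - 62*16*(-147) = 4845103 - 992*(-147) = 4845103 + 145824 = 4990927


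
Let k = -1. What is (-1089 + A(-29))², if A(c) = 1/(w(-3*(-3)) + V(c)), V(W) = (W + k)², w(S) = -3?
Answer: 954200756224/804609 ≈ 1.1859e+6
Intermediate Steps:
V(W) = (-1 + W)² (V(W) = (W - 1)² = (-1 + W)²)
A(c) = 1/(-3 + (-1 + c)²)
(-1089 + A(-29))² = (-1089 + 1/(-3 + (-1 - 29)²))² = (-1089 + 1/(-3 + (-30)²))² = (-1089 + 1/(-3 + 900))² = (-1089 + 1/897)² = (-976832/897)² = 954200756224/804609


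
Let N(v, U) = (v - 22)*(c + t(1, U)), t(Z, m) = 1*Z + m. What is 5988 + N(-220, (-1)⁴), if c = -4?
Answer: 6472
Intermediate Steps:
t(Z, m) = Z + m
N(v, U) = (-22 + v)*(-3 + U) (N(v, U) = (v - 22)*(-4 + (1 + U)) = (-22 + v)*(-3 + U))
5988 + N(-220, (-1)⁴) = 5988 + (66 - 22*(-1)⁴ - 3*(-220) + (-1)⁴*(-220)) = 5988 + (66 - 22*1 + 660 + 1*(-220)) = 5988 + (66 - 22 + 660 - 220) = 5988 + 484 = 6472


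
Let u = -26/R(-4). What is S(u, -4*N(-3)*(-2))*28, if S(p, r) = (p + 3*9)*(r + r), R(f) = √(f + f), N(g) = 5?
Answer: 60480 + 14560*I*√2 ≈ 60480.0 + 20591.0*I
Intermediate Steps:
R(f) = √2*√f (R(f) = √(2*f) = √2*√f)
u = 13*I*√2/2 (u = -26*(-I*√2/4) = -(-13)*I*√2/2 = 13*I*√2/2 ≈ 9.1924*I)
S(p, r) = 2*r*(27 + p) (S(p, r) = (p + 27)*(2*r) = (27 + p)*(2*r) = 2*r*(27 + p))
S(u, -4*N(-3)*(-2))*28 = (2*(-4*5*(-2))*(27 + 13*I*√2/2))*28 = (2*(-20*(-2))*(27 + 13*I*√2/2))*28 = (2*40*(27 + 13*I*√2/2))*28 = (2160 + 520*I*√2)*28 = 60480 + 14560*I*√2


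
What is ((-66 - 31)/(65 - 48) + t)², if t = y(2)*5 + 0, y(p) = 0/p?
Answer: 9409/289 ≈ 32.557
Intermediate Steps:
y(p) = 0
t = 0 (t = 0*5 + 0 = 0 + 0 = 0)
((-66 - 31)/(65 - 48) + t)² = ((-66 - 31)/(65 - 48) + 0)² = (-97/17 + 0)² = (-97/17)² = 9409/289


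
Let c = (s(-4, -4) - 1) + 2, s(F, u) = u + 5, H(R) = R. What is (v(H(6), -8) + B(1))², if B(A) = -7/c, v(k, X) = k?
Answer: 25/4 ≈ 6.2500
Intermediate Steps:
s(F, u) = 5 + u
c = 2 (c = ((5 - 4) - 1) + 2 = (1 - 1) + 2 = 0 + 2 = 2)
B(A) = -7/2
(v(H(6), -8) + B(1))² = (6 - 7/2)² = (5/2)² = 25/4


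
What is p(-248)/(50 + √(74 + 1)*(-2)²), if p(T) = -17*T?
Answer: 2108/13 - 4216*√3/65 ≈ 49.810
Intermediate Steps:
p(-248)/(50 + √(74 + 1)*(-2)²) = (-17*(-248))/(50 + √(74 + 1)*(-2)²) = 4216/(50 + √75*4) = 4216/(50 + (5*√3)*4) = 4216/(50 + 20*√3)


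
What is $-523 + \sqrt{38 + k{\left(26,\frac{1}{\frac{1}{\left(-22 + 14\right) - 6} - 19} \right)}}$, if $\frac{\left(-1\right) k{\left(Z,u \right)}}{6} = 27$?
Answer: $-523 + 2 i \sqrt{31} \approx -523.0 + 11.136 i$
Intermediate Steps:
$k{\left(Z,u \right)} = -162$ ($k{\left(Z,u \right)} = \left(-6\right) 27 = -162$)
$-523 + \sqrt{38 + k{\left(26,\frac{1}{\frac{1}{\left(-22 + 14\right) - 6} - 19} \right)}} = -523 + \sqrt{38 - 162} = -523 + \sqrt{-124} = -523 + 2 i \sqrt{31}$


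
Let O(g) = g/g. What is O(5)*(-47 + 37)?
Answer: -10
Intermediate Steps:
O(g) = 1
O(5)*(-47 + 37) = 1*(-47 + 37) = 1*(-10) = -10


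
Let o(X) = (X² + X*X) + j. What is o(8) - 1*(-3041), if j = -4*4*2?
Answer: 3137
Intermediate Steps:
j = -32 (j = -16*2 = -32)
o(X) = -32 + 2*X² (o(X) = (X² + X*X) - 32 = (X² + X²) - 32 = 2*X² - 32 = -32 + 2*X²)
o(8) - 1*(-3041) = (-32 + 2*8²) - 1*(-3041) = (-32 + 2*64) + 3041 = (-32 + 128) + 3041 = 96 + 3041 = 3137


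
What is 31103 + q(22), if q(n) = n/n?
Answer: 31104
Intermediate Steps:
q(n) = 1
31103 + q(22) = 31103 + 1 = 31104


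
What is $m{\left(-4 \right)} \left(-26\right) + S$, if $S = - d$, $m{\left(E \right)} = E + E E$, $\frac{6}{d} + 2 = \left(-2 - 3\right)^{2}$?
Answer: $- \frac{7182}{23} \approx -312.26$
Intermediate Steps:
$d = \frac{6}{23}$ ($d = \frac{6}{-2 + \left(-2 - 3\right)^{2}} = \frac{6}{-2 + \left(-5\right)^{2}} = \frac{6}{-2 + 25} = \frac{6}{23} \approx 0.26087$)
$m{\left(E \right)} = E + E^{2}$
$S = - \frac{6}{23}$ ($S = \left(-1\right) \frac{6}{23} = - \frac{6}{23} \approx -0.26087$)
$m{\left(-4 \right)} \left(-26\right) + S = - 4 \left(1 - 4\right) \left(-26\right) - \frac{6}{23} = \left(-4\right) \left(-3\right) \left(-26\right) - \frac{6}{23} = 12 \left(-26\right) - \frac{6}{23} = -312 - \frac{6}{23} = - \frac{7182}{23}$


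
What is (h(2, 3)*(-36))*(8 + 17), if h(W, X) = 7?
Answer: -6300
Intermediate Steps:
(h(2, 3)*(-36))*(8 + 17) = (7*(-36))*(8 + 17) = -252*25 = -6300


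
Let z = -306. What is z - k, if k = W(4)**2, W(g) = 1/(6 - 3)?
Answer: -2755/9 ≈ -306.11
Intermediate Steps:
W(g) = 1/3
k = 1/9 (k = (1/3)**2 = 1/9 ≈ 0.11111)
z - k = -306 - 1*1/9 = -306 - 1/9 = -2755/9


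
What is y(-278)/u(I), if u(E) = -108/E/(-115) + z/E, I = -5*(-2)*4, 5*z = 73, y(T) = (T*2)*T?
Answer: 711012800/1787 ≈ 3.9788e+5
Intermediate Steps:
y(T) = 2*T² (y(T) = (2*T)*T = 2*T²)
z = 73/5 (z = (⅕)*73 = 73/5 ≈ 14.600)
I = 40 (I = 10*4 = 40)
u(E) = 1787/(115*E) (u(E) = -108/E/(-115) + 73/(5*E) = -108/E*(-1/115) + 73/(5*E) = 108/(115*E) + 73/(5*E) = 1787/(115*E))
y(-278)/u(I) = (2*(-278)²)/(((1787/115)/40)) = (2*77284)/(((1787/115)*(1/40))) = 154568/(1787/4600) = 154568*(4600/1787) = 711012800/1787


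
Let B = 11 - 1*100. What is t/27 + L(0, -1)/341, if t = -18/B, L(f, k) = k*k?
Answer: 949/91047 ≈ 0.010423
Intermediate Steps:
B = -89 (B = 11 - 100 = -89)
L(f, k) = k²
t = 18/89 (t = -18/(-89) = -18*(-1/89) = 18/89 ≈ 0.20225)
t/27 + L(0, -1)/341 = (18/89)/27 + (-1)²/341 = (18/89)*(1/27) + 1*(1/341) = 2/267 + 1/341 = 949/91047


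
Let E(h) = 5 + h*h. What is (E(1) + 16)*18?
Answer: 396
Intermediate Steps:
E(h) = 5 + h²
(E(1) + 16)*18 = ((5 + 1²) + 16)*18 = ((5 + 1) + 16)*18 = (6 + 16)*18 = 22*18 = 396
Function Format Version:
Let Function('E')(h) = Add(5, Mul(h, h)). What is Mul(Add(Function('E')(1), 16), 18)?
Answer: 396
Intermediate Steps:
Function('E')(h) = Add(5, Pow(h, 2))
Mul(Add(Function('E')(1), 16), 18) = Mul(Add(Add(5, Pow(1, 2)), 16), 18) = Mul(Add(Add(5, 1), 16), 18) = Mul(Add(6, 16), 18) = Mul(22, 18) = 396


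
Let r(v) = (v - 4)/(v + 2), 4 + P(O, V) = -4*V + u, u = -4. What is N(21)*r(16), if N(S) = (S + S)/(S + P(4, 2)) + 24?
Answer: 108/5 ≈ 21.600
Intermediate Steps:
P(O, V) = -8 - 4*V (P(O, V) = -4 + (-4*V - 4) = -4 + (-4 - 4*V) = -8 - 4*V)
r(v) = (-4 + v)/(2 + v)
N(S) = 24 + 2*S/(-16 + S) (N(S) = (S + S)/(S + (-8 - 4*2)) + 24 = (2*S)/(S + (-8 - 8)) + 24 = (2*S)/(S - 16) + 24 = (2*S)/(-16 + S) + 24 = 2*S/(-16 + S) + 24 = 24 + 2*S/(-16 + S))
N(21)*r(16) = (2*(-192 + 13*21)/(-16 + 21))*((-4 + 16)/(2 + 16)) = (2*(-192 + 273)/5)*(12/18) = (2*(⅕)*81)*((1/18)*12) = (162/5)*(⅔) = 108/5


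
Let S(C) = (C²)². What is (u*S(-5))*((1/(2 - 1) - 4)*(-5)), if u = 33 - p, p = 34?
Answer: -9375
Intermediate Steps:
u = -1 (u = 33 - 1*34 = 33 - 34 = -1)
S(C) = C⁴
(u*S(-5))*((1/(2 - 1) - 4)*(-5)) = (-1*(-5)⁴)*((1/(2 - 1) - 4)*(-5)) = (-1*625)*((1/1 - 4)*(-5)) = -625*(1 - 4)*(-5) = -(-1875)*(-5) = -625*15 = -9375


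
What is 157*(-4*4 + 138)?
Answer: 19154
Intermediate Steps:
157*(-4*4 + 138) = 157*(-16 + 138) = 157*122 = 19154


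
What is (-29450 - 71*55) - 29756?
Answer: -63111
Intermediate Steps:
(-29450 - 71*55) - 29756 = (-29450 - 3905) - 29756 = -33355 - 29756 = -63111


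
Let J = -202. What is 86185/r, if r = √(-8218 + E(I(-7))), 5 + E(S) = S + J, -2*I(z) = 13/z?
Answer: -86185*I*√1651118/117937 ≈ -939.01*I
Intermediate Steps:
I(z) = -13/(2*z)
E(S) = -207 + S (E(S) = -5 + (S - 202) = -5 + (-202 + S) = -207 + S)
r = I*√1651118/14 (r = √(-8218 + (-207 - 13/2/(-7))) = √(-8218 + (-207 - 13/2*(-⅐))) = √(-8218 + (-207 + 13/14)) = √(-8218 - 2885/14) = √(-117937/14) = I*√1651118/14 ≈ 91.783*I)
86185/r = 86185/((I*√1651118/14)) = 86185*(-I*√1651118/117937) = -86185*I*√1651118/117937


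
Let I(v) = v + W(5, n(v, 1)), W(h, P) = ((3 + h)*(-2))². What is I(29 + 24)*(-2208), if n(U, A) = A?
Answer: -682272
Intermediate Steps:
W(h, P) = (-6 - 2*h)²
I(v) = 256 + v (I(v) = v + 4*(3 + 5)² = v + 4*8² = v + 4*64 = v + 256 = 256 + v)
I(29 + 24)*(-2208) = (256 + (29 + 24))*(-2208) = (256 + 53)*(-2208) = 309*(-2208) = -682272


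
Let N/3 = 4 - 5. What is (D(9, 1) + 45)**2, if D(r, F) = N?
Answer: 1764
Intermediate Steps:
N = -3 (N = 3*(4 - 5) = 3*(-1) = -3)
D(r, F) = -3
(D(9, 1) + 45)**2 = (-3 + 45)**2 = 42**2 = 1764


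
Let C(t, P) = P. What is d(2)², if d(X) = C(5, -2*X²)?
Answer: 64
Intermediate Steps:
d(X) = -2*X²
d(2)² = (-2*2²)² = (-2*4)² = (-8)² = 64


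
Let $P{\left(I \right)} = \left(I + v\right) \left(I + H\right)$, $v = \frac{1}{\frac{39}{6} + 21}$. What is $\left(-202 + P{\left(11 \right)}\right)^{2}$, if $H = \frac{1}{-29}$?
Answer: $\frac{16683338896}{2544025} \approx 6557.9$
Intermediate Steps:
$H = - \frac{1}{29} \approx -0.034483$
$v = \frac{2}{55}$ ($v = \frac{1}{39 \cdot \frac{1}{6} + 21} = \frac{1}{\frac{13}{2} + 21} = \frac{1}{\frac{55}{2}} = \frac{2}{55} \approx 0.036364$)
$P{\left(I \right)} = \left(- \frac{1}{29} + I\right) \left(\frac{2}{55} + I\right)$ ($P{\left(I \right)} = \left(I + \frac{2}{55}\right) \left(I - \frac{1}{29}\right) = \left(\frac{2}{55} + I\right) \left(- \frac{1}{29} + I\right) = \left(- \frac{1}{29} + I\right) \left(\frac{2}{55} + I\right)$)
$\left(-202 + P{\left(11 \right)}\right)^{2} = \left(-202 + \left(- \frac{2}{1595} + 11^{2} + \frac{3}{1595} \cdot 11\right)\right)^{2} = \left(-202 + \left(- \frac{2}{1595} + 121 + \frac{3}{145}\right)\right)^{2} = \left(-202 + \frac{193026}{1595}\right)^{2} = \left(- \frac{129164}{1595}\right)^{2} = \frac{16683338896}{2544025}$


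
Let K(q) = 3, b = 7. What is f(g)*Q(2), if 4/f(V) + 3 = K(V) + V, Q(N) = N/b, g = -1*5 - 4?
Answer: -8/63 ≈ -0.12698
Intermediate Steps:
g = -9 (g = -5 - 4 = -9)
Q(N) = N/7
f(V) = 4/V (f(V) = 4/(-3 + (3 + V)) = 4/V)
f(g)*Q(2) = (4/(-9))*((1/7)*2) = (4*(-1/9))*(2/7) = -4/9*2/7 = -8/63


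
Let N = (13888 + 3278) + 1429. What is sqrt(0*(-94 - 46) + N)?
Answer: sqrt(18595) ≈ 136.36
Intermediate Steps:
N = 18595 (N = 17166 + 1429 = 18595)
sqrt(0*(-94 - 46) + N) = sqrt(0*(-94 - 46) + 18595) = sqrt(0*(-140) + 18595) = sqrt(0 + 18595) = sqrt(18595)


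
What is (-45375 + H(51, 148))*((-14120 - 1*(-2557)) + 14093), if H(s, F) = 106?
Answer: -114530570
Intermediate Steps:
(-45375 + H(51, 148))*((-14120 - 1*(-2557)) + 14093) = (-45375 + 106)*((-14120 - 1*(-2557)) + 14093) = -45269*((-14120 + 2557) + 14093) = -45269*(-11563 + 14093) = -45269*2530 = -114530570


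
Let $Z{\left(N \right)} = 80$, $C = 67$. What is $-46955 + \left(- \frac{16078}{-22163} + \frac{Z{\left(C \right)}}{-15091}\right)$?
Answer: $- \frac{15704414508457}{334461833} \approx -46954.0$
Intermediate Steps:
$-46955 + \left(- \frac{16078}{-22163} + \frac{Z{\left(C \right)}}{-15091}\right) = -46955 + \left(- \frac{16078}{-22163} + \frac{80}{-15091}\right) = -46955 + \left(\left(-16078\right) \left(- \frac{1}{22163}\right) + 80 \left(- \frac{1}{15091}\right)\right) = -46955 + \left(\frac{16078}{22163} - \frac{80}{15091}\right) = -46955 + \frac{240860058}{334461833} = - \frac{15704414508457}{334461833}$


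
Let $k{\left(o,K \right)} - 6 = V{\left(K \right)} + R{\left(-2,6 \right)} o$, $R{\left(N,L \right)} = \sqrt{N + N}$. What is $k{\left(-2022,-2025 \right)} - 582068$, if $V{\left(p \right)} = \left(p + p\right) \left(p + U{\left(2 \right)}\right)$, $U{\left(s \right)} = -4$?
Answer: $7635388 - 4044 i \approx 7.6354 \cdot 10^{6} - 4044.0 i$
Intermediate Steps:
$R{\left(N,L \right)} = \sqrt{2} \sqrt{N}$ ($R{\left(N,L \right)} = \sqrt{2 N} = \sqrt{2} \sqrt{N}$)
$V{\left(p \right)} = 2 p \left(-4 + p\right)$ ($V{\left(p \right)} = \left(p + p\right) \left(p - 4\right) = 2 p \left(-4 + p\right)$)
$k{\left(o,K \right)} = 6 + 2 i o + 2 K \left(-4 + K\right)$ ($k{\left(o,K \right)} = 6 + \left(2 K \left(-4 + K\right) + \sqrt{2} \sqrt{-2} o\right) = 6 + \left(2 K \left(-4 + K\right) + \sqrt{2} i \sqrt{2} o\right) = 6 + \left(2 K \left(-4 + K\right) + 2 i o\right) = 6 + \left(2 i o + 2 K \left(-4 + K\right)\right) = 6 + 2 i o + 2 K \left(-4 + K\right)$)
$k{\left(-2022,-2025 \right)} - 582068 = \left(6 + 2 i \left(-2022\right) + 2 \left(-2025\right) \left(-4 - 2025\right)\right) - 582068 = \left(6 - 4044 i + 2 \left(-2025\right) \left(-2029\right)\right) - 582068 = \left(6 - 4044 i + 8217450\right) - 582068 = \left(8217456 - 4044 i\right) - 582068 = 7635388 - 4044 i$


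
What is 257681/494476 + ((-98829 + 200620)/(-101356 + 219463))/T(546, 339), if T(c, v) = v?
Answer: 10367435431429/19797965079948 ≈ 0.52366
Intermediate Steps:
257681/494476 + ((-98829 + 200620)/(-101356 + 219463))/T(546, 339) = 257681/494476 + ((-98829 + 200620)/(-101356 + 219463))/339 = 257681*(1/494476) + (101791/118107)*(1/339) = 257681/494476 + (101791*(1/118107))*(1/339) = 257681/494476 + (101791/118107)*(1/339) = 257681/494476 + 101791/40038273 = 10367435431429/19797965079948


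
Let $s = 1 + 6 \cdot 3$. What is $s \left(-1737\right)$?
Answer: $-33003$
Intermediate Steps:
$s = 19$ ($s = 1 + 18 = 19$)
$s \left(-1737\right) = 19 \left(-1737\right) = -33003$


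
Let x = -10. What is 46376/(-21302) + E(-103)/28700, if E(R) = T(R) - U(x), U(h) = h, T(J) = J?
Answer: -666486143/305683700 ≈ -2.1803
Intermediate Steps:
E(R) = 10 + R (E(R) = R - 1*(-10) = R + 10 = 10 + R)
46376/(-21302) + E(-103)/28700 = 46376/(-21302) + (10 - 103)/28700 = 46376*(-1/21302) - 93*1/28700 = -23188/10651 - 93/28700 = -666486143/305683700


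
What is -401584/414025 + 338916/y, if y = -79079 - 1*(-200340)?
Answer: 91623219476/50205085525 ≈ 1.8250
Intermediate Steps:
y = 121261 (y = -79079 + 200340 = 121261)
-401584/414025 + 338916/y = -401584/414025 + 338916/121261 = 91623219476/50205085525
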